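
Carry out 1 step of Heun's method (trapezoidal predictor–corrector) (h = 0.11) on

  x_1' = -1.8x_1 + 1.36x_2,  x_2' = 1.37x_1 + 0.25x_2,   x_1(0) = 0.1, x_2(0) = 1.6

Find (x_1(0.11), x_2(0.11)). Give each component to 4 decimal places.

Heun on (x_1,x_2): k1 = f(x_n, state_n); k2 = f(x_n + h, state_n + h·k1); state_{n+1} = state_n + (h/2)·(k1 + k2).
0.000000: (0.100000, 1.600000)
  k1 = (1.996000, 0.537000)
  predictor → (0.319560, 1.659070)
  k2 = (1.681127, 0.852565)
  → (0.302242, 1.676426)
(x_1(0.11), x_2(0.11)) ≈ (0.3022, 1.6764)

0.3022, 1.6764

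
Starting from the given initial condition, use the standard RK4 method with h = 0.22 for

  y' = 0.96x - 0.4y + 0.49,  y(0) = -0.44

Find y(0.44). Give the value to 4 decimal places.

-0.0836

RK4: k1 = f(x_n, y_n); k2 = f(x_n + h/2, y_n + (h/2)·k1); k3 = f(x_n + h/2, y_n + (h/2)·k2); k4 = f(x_n + h, y_n + h·k3); y_{n+1} = y_n + (h/6)·(k1 + 2k2 + 2k3 + k4).
x=0.000000, y=-0.440000:
  k1 = f(0.000000, -0.440000) = 0.666000
  k2 = f(0.110000, -0.366740) = 0.742296
  k3 = f(0.110000, -0.358347) = 0.738939
  k4 = f(0.220000, -0.277433) = 0.812173
  y ← -0.440000 + (0.22/6)·(k1 + 2k2 + 2k3 + k4) = -0.277176
x=0.220000, y=-0.277176:
  k1 = f(0.220000, -0.277176) = 0.812071
  k2 = f(0.330000, -0.187849) = 0.881939
  k3 = f(0.330000, -0.180163) = 0.878865
  k4 = f(0.440000, -0.083826) = 0.945930
  y ← -0.277176 + (0.22/6)·(k1 + 2k2 + 2k3 + k4) = -0.083591
y(0.44) ≈ -0.0836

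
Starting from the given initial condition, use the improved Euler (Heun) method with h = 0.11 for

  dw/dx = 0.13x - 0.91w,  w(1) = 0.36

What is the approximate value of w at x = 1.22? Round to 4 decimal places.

Heun: k1 = f(x_n, w_n); k2 = f(x_n + h, w_n + h·k1); w_{n+1} = w_n + (h/2)·(k1 + k2).
x=1.000000, w=0.360000:
  k1 = f(1.000000, 0.360000) = -0.197600
  k2 = f(1.110000, 0.338264) = -0.163520
  w ← 0.360000 + (0.11/2)·(-0.197600 + (-0.163520)) = 0.340138
x=1.110000, w=0.340138:
  k1 = f(1.110000, 0.340138) = -0.165226
  k2 = f(1.220000, 0.321964) = -0.134387
  w ← 0.340138 + (0.11/2)·(-0.165226 + (-0.134387)) = 0.323660
w(1.22) ≈ 0.3237

0.3237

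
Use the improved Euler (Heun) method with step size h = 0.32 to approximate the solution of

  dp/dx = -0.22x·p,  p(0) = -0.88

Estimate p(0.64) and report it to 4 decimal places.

Heun: k1 = f(x_n, p_n); k2 = f(x_n + h, p_n + h·k1); p_{n+1} = p_n + (h/2)·(k1 + k2).
x=0.000000, p=-0.880000:
  k1 = f(0.000000, -0.880000) = 0.000000
  k2 = f(0.320000, -0.880000) = 0.061952
  p ← -0.880000 + (0.32/2)·(0.000000 + 0.061952) = -0.870088
x=0.320000, p=-0.870088:
  k1 = f(0.320000, -0.870088) = 0.061254
  k2 = f(0.640000, -0.850486) = 0.119748
  p ← -0.870088 + (0.32/2)·(0.061254 + 0.119748) = -0.841127
p(0.64) ≈ -0.8411

-0.8411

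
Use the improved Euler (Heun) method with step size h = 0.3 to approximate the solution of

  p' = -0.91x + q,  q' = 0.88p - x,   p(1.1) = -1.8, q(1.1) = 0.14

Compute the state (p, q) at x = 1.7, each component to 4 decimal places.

-3.0174, -1.8753

Heun on (p,q): k1 = f(x_n, state_n); k2 = f(x_n + h, state_n + h·k1); state_{n+1} = state_n + (h/2)·(k1 + k2).
1.100000: (-1.800000, 0.140000)
  k1 = (-0.861000, -2.684000)
  predictor → (-2.058300, -0.665200)
  k2 = (-1.939200, -3.211304)
  → (-2.220030, -0.744296)
1.400000: (-2.220030, -0.744296)
  k1 = (-2.018296, -3.353626)
  predictor → (-2.825519, -1.750384)
  k2 = (-3.297384, -4.186456)
  → (-3.017382, -1.875308)
(p(1.7), q(1.7)) ≈ (-3.0174, -1.8753)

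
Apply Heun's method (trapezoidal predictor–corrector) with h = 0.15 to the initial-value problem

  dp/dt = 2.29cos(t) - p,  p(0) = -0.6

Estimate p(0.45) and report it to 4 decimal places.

Heun: k1 = f(t_n, p_n); k2 = f(t_n + h, p_n + h·k1); p_{n+1} = p_n + (h/2)·(k1 + k2).
t=0.000000, p=-0.600000:
  k1 = f(0.000000, -0.600000) = 2.890000
  k2 = f(0.150000, -0.166500) = 2.430786
  p ← -0.600000 + (0.15/2)·(2.890000 + 2.430786) = -0.200941
t=0.150000, p=-0.200941:
  k1 = f(0.150000, -0.200941) = 2.465227
  k2 = f(0.300000, 0.168843) = 2.018878
  p ← -0.200941 + (0.15/2)·(2.465227 + 2.018878) = 0.135367
t=0.300000, p=0.135367:
  k1 = f(0.300000, 0.135367) = 2.052354
  k2 = f(0.450000, 0.443220) = 1.618804
  p ← 0.135367 + (0.15/2)·(2.052354 + 1.618804) = 0.410704
p(0.45) ≈ 0.4107

0.4107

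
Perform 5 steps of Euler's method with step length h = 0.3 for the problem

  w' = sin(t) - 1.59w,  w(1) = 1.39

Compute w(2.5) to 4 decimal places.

0.5877

Euler: w_{n+1} = w_n + h·f(t_n, w_n).
t=1.000000, w=1.390000: f=-1.368629 → w ← 1.390000 + 0.3·(-1.368629) = 0.979411
t=1.300000, w=0.979411: f=-0.593706 → w ← 0.979411 + 0.3·(-0.593706) = 0.801300
t=1.600000, w=0.801300: f=-0.274493 → w ← 0.801300 + 0.3·(-0.274493) = 0.718952
t=1.900000, w=0.718952: f=-0.196833 → w ← 0.718952 + 0.3·(-0.196833) = 0.659902
t=2.200000, w=0.659902: f=-0.240747 → w ← 0.659902 + 0.3·(-0.240747) = 0.587678
w(2.5) ≈ 0.5877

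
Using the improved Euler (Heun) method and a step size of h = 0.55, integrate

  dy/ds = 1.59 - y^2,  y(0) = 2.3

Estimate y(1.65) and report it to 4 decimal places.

Heun: k1 = f(s_n, y_n); k2 = f(s_n + h, y_n + h·k1); y_{n+1} = y_n + (h/2)·(k1 + k2).
s=0.000000, y=2.300000:
  k1 = f(0.000000, 2.300000) = -3.700000
  k2 = f(0.550000, 0.265000) = 1.519775
  y ← 2.300000 + (0.55/2)·(-3.700000 + 1.519775) = 1.700438
s=0.550000, y=1.700438:
  k1 = f(0.550000, 1.700438) = -1.301490
  k2 = f(1.100000, 0.984619) = 0.620526
  y ← 1.700438 + (0.55/2)·(-1.301490 + 0.620526) = 1.513173
s=1.100000, y=1.513173:
  k1 = f(1.100000, 1.513173) = -0.699693
  k2 = f(1.650000, 1.128342) = 0.316844
  y ← 1.513173 + (0.55/2)·(-0.699693 + 0.316844) = 1.407890
y(1.65) ≈ 1.4079

1.4079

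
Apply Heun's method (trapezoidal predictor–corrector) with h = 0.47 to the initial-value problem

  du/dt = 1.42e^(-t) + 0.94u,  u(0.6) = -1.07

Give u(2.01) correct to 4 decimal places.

Heun: k1 = f(t_n, u_n); k2 = f(t_n + h, u_n + h·k1); u_{n+1} = u_n + (h/2)·(k1 + k2).
t=0.600000, u=-1.070000:
  k1 = f(0.600000, -1.070000) = -0.226487
  k2 = f(1.070000, -1.176449) = -0.618790
  u ← -1.070000 + (0.47/2)·(-0.226487 + (-0.618790)) = -1.268640
t=1.070000, u=-1.268640:
  k1 = f(1.070000, -1.268640) = -0.705450
  k2 = f(1.540000, -1.600202) = -1.199768
  u ← -1.268640 + (0.47/2)·(-0.705450 + (-1.199768)) = -1.716366
t=1.540000, u=-1.716366:
  k1 = f(1.540000, -1.716366) = -1.308963
  k2 = f(2.010000, -2.331579) = -2.001421
  u ← -1.716366 + (0.47/2)·(-1.308963 + (-2.001421)) = -2.494307
u(2.01) ≈ -2.4943

-2.4943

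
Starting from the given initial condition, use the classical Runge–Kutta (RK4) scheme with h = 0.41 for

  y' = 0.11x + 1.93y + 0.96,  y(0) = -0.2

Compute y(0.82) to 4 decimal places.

1.0135

RK4: k1 = f(x_n, y_n); k2 = f(x_n + h/2, y_n + (h/2)·k1); k3 = f(x_n + h/2, y_n + (h/2)·k2); k4 = f(x_n + h, y_n + h·k3); y_{n+1} = y_n + (h/6)·(k1 + 2k2 + 2k3 + k4).
x=0.000000, y=-0.200000:
  k1 = f(0.000000, -0.200000) = 0.574000
  k2 = f(0.205000, -0.082330) = 0.823653
  k3 = f(0.205000, -0.031151) = 0.922428
  k4 = f(0.410000, 0.178196) = 1.349018
  y ← -0.200000 + (0.41/6)·(k1 + 2k2 + 2k3 + k4) = 0.170037
x=0.410000, y=0.170037:
  k1 = f(0.410000, 0.170037) = 1.333272
  k2 = f(0.615000, 0.443358) = 1.883331
  k3 = f(0.615000, 0.556120) = 2.100962
  k4 = f(0.820000, 1.031432) = 3.040863
  y ← 0.170037 + (0.41/6)·(k1 + 2k2 + 2k3 + k4) = 1.013457
y(0.82) ≈ 1.0135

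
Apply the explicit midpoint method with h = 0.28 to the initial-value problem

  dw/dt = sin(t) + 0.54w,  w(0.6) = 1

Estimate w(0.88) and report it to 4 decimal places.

1.3634

Midpoint: k1 = f(t_n, w_n); k2 = f(t_n + h/2, w_n + (h/2)·k1); w_{n+1} = w_n + h·k2.
t=0.600000, w=1.000000:
  k1 = f(0.600000, 1.000000) = 1.104642
  k2 = f(0.740000, 1.154650) = 1.297799
  w ← 1.000000 + 0.28·1.297799 = 1.363384
w(0.88) ≈ 1.3634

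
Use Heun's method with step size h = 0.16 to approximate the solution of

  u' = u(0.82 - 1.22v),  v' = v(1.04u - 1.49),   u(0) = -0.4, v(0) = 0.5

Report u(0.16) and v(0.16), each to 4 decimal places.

Heun on (u,v): k1 = f(x_n, state_n); k2 = f(x_n + h, state_n + h·k1); state_{n+1} = state_n + (h/2)·(k1 + k2).
0.000000: (-0.400000, 0.500000)
  k1 = (-0.084000, -0.953000)
  predictor → (-0.413440, 0.347520)
  k2 = (-0.163733, -0.667231)
  → (-0.419819, 0.370382)
(u(0.16), v(0.16)) ≈ (-0.4198, 0.3704)

-0.4198, 0.3704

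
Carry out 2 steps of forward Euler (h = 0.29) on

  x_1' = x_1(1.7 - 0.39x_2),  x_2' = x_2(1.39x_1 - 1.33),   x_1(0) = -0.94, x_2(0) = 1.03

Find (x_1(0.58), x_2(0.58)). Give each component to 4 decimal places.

Euler on (x_1,x_2): x_1_{n+1} = x_1_n + h·x_1', x_2_{n+1} = x_2_n + h·x_2'.
0.000000: (-0.940000, 1.030000); f=(-1.220402, -2.715698) → (-1.293917, 0.242448)
0.290000: (-1.293917, 0.242448); f=(-2.077312, -0.758508) → (-1.896337, 0.022480)
(x_1(0.58), x_2(0.58)) ≈ (-1.8963, 0.0225)

-1.8963, 0.0225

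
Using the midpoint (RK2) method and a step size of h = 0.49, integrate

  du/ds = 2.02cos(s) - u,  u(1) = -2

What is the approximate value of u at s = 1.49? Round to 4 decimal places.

Midpoint: k1 = f(s_n, u_n); k2 = f(s_n + h/2, u_n + (h/2)·k1); u_{n+1} = u_n + h·k2.
s=1.000000, u=-2.000000:
  k1 = f(1.000000, -2.000000) = 3.091411
  k2 = f(1.245000, -1.242604) = 1.889132
  u ← -2.000000 + 0.49·1.889132 = -1.074325
u(1.49) ≈ -1.0743

-1.0743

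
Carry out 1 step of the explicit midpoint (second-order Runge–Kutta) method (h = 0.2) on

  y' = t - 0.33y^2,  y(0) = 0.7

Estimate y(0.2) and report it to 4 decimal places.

Midpoint: k1 = f(t_n, y_n); k2 = f(t_n + h/2, y_n + (h/2)·k1); y_{n+1} = y_n + h·k2.
t=0.000000, y=0.700000:
  k1 = f(0.000000, 0.700000) = -0.161700
  k2 = f(0.100000, 0.683830) = -0.054316
  y ← 0.700000 + 0.2·(-0.054316) = 0.689137
y(0.2) ≈ 0.6891

0.6891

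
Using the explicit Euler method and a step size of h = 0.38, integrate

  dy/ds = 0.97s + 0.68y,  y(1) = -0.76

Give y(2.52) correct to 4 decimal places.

Euler: y_{n+1} = y_n + h·f(s_n, y_n).
s=1.000000, y=-0.760000: f=0.453200 → y ← -0.760000 + 0.38·0.453200 = -0.587784
s=1.380000, y=-0.587784: f=0.938907 → y ← -0.587784 + 0.38·0.938907 = -0.230999
s=1.760000, y=-0.230999: f=1.550120 → y ← -0.230999 + 0.38·1.550120 = 0.358046
s=2.140000, y=0.358046: f=2.319272 → y ← 0.358046 + 0.38·2.319272 = 1.239370
y(2.52) ≈ 1.2394

1.2394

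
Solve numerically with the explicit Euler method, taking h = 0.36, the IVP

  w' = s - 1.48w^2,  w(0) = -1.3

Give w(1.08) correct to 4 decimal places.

Euler: w_{n+1} = w_n + h·f(s_n, w_n).
s=0.000000, w=-1.300000: f=-2.501200 → w ← -1.300000 + 0.36·(-2.501200) = -2.200432
s=0.360000, w=-2.200432: f=-6.806013 → w ← -2.200432 + 0.36·(-6.806013) = -4.650597
s=0.720000, w=-4.650597: f=-31.289516 → w ← -4.650597 + 0.36·(-31.289516) = -15.914822
w(1.08) ≈ -15.9148

-15.9148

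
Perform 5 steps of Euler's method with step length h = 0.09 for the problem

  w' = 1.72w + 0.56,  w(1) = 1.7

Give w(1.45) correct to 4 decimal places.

Euler: w_{n+1} = w_n + h·f(x_n, w_n).
x=1.000000, w=1.700000: f=3.484000 → w ← 1.700000 + 0.09·3.484000 = 2.013560
x=1.090000, w=2.013560: f=4.023323 → w ← 2.013560 + 0.09·4.023323 = 2.375659
x=1.180000, w=2.375659: f=4.646134 → w ← 2.375659 + 0.09·4.646134 = 2.793811
x=1.270000, w=2.793811: f=5.365355 → w ← 2.793811 + 0.09·5.365355 = 3.276693
x=1.360000, w=3.276693: f=6.195912 → w ← 3.276693 + 0.09·6.195912 = 3.834325
w(1.45) ≈ 3.8343

3.8343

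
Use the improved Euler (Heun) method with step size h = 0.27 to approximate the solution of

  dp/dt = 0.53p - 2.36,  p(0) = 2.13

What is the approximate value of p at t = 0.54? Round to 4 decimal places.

1.3630

Heun: k1 = f(t_n, p_n); k2 = f(t_n + h, p_n + h·k1); p_{n+1} = p_n + (h/2)·(k1 + k2).
t=0.000000, p=2.130000:
  k1 = f(0.000000, 2.130000) = -1.231100
  k2 = f(0.270000, 1.797603) = -1.407270
  p ← 2.130000 + (0.27/2)·(-1.231100 + (-1.407270)) = 1.773820
t=0.270000, p=1.773820:
  k1 = f(0.270000, 1.773820) = -1.419875
  k2 = f(0.540000, 1.390454) = -1.623060
  p ← 1.773820 + (0.27/2)·(-1.419875 + (-1.623060)) = 1.363024
p(0.54) ≈ 1.3630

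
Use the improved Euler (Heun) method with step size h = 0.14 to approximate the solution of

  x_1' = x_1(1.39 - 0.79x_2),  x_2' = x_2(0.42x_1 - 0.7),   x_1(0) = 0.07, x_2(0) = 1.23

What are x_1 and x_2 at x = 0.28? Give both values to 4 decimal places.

Heun on (x_1,x_2): k1 = f(x_n, state_n); k2 = f(x_n + h, state_n + h·k1); state_{n+1} = state_n + (h/2)·(k1 + k2).
0.000000: (0.070000, 1.230000)
  k1 = (0.029281, -0.824838)
  predictor → (0.074099, 1.114523)
  k2 = (0.037756, -0.745480)
  → (0.074693, 1.120078)
0.140000: (0.074693, 1.120078)
  k1 = (0.037730, -0.748917)
  predictor → (0.079975, 1.015229)
  k2 = (0.047023, -0.676560)
  → (0.080625, 1.020294)
(x_1(0.28), x_2(0.28)) ≈ (0.0806, 1.0203)

0.0806, 1.0203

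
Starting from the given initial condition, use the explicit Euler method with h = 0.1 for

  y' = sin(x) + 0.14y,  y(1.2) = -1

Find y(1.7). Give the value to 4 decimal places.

Euler: y_{n+1} = y_n + h·f(x_n, y_n).
x=1.200000, y=-1.000000: f=0.792039 → y ← -1.000000 + 0.1·0.792039 = -0.920796
x=1.300000, y=-0.920796: f=0.834647 → y ← -0.920796 + 0.1·0.834647 = -0.837331
x=1.400000, y=-0.837331: f=0.868223 → y ← -0.837331 + 0.1·0.868223 = -0.750509
x=1.500000, y=-0.750509: f=0.892424 → y ← -0.750509 + 0.1·0.892424 = -0.661267
x=1.600000, y=-0.661267: f=0.906996 → y ← -0.661267 + 0.1·0.906996 = -0.570567
y(1.7) ≈ -0.5706

-0.5706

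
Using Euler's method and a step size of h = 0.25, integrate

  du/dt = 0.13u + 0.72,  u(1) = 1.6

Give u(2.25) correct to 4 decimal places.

2.8379

Euler: u_{n+1} = u_n + h·f(t_n, u_n).
t=1.000000, u=1.600000: f=0.928000 → u ← 1.600000 + 0.25·0.928000 = 1.832000
t=1.250000, u=1.832000: f=0.958160 → u ← 1.832000 + 0.25·0.958160 = 2.071540
t=1.500000, u=2.071540: f=0.989300 → u ← 2.071540 + 0.25·0.989300 = 2.318865
t=1.750000, u=2.318865: f=1.021452 → u ← 2.318865 + 0.25·1.021452 = 2.574228
t=2.000000, u=2.574228: f=1.054650 → u ← 2.574228 + 0.25·1.054650 = 2.837891
u(2.25) ≈ 2.8379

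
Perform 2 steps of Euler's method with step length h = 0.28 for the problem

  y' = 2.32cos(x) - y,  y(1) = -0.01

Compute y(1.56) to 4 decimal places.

Euler: y_{n+1} = y_n + h·f(x_n, y_n).
x=1.000000, y=-0.010000: f=1.263501 → y ← -0.010000 + 0.28·1.263501 = 0.343780
x=1.280000, y=0.343780: f=0.321399 → y ← 0.343780 + 0.28·0.321399 = 0.433772
y(1.56) ≈ 0.4338

0.4338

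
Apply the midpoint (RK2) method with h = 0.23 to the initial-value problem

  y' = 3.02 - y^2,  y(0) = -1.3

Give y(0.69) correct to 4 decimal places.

Midpoint: k1 = f(x_n, y_n); k2 = f(x_n + h/2, y_n + (h/2)·k1); y_{n+1} = y_n + h·k2.
x=0.000000, y=-1.300000:
  k1 = f(0.000000, -1.300000) = 1.330000
  k2 = f(0.115000, -1.147050) = 1.704276
  y ← -1.300000 + 0.23·1.704276 = -0.908016
x=0.230000, y=-0.908016:
  k1 = f(0.230000, -0.908016) = 2.195506
  k2 = f(0.345000, -0.655533) = 2.590276
  y ← -0.908016 + 0.23·2.590276 = -0.312253
x=0.460000, y=-0.312253:
  k1 = f(0.460000, -0.312253) = 2.922498
  k2 = f(0.575000, 0.023834) = 3.019432
  y ← -0.312253 + 0.23·3.019432 = 0.382216
y(0.69) ≈ 0.3822

0.3822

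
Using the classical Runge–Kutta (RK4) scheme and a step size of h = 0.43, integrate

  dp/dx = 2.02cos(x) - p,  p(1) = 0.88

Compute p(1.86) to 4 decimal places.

0.4616

RK4: k1 = f(x_n, p_n); k2 = f(x_n + h/2, p_n + (h/2)·k1); k3 = f(x_n + h/2, p_n + (h/2)·k2); k4 = f(x_n + h, p_n + h·k3); p_{n+1} = p_n + (h/6)·(k1 + 2k2 + 2k3 + k4).
x=1.000000, p=0.880000:
  k1 = f(1.000000, 0.880000) = 0.211411
  k2 = f(1.215000, 0.925453) = -0.221813
  k3 = f(1.215000, 0.832310) = -0.128670
  k4 = f(1.430000, 0.824672) = -0.541202
  p ← 0.880000 + (0.43/6)·(k1 + 2k2 + 2k3 + k4) = 0.806129
x=1.430000, p=0.806129:
  k1 = f(1.430000, 0.806129) = -0.522659
  k2 = f(1.645000, 0.693757) = -0.843511
  k3 = f(1.645000, 0.624774) = -0.774528
  k4 = f(1.860000, 0.473082) = -1.049164
  p ← 0.806129 + (0.43/6)·(k1 + 2k2 + 2k3 + k4) = 0.461563
p(1.86) ≈ 0.4616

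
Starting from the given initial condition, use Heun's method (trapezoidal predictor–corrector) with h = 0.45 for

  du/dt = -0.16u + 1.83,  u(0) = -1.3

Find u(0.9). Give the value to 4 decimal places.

Heun: k1 = f(t_n, u_n); k2 = f(t_n + h, u_n + h·k1); u_{n+1} = u_n + (h/2)·(k1 + k2).
t=0.000000, u=-1.300000:
  k1 = f(0.000000, -1.300000) = 2.038000
  k2 = f(0.450000, -0.382900) = 1.891264
  u ← -1.300000 + (0.45/2)·(2.038000 + 1.891264) = -0.415916
t=0.450000, u=-0.415916:
  k1 = f(0.450000, -0.415916) = 1.896546
  k2 = f(0.900000, 0.437530) = 1.759995
  u ← -0.415916 + (0.45/2)·(1.896546 + 1.759995) = 0.406806
u(0.9) ≈ 0.4068

0.4068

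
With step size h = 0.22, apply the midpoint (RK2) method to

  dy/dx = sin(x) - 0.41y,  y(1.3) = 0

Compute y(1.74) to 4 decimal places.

Midpoint: k1 = f(x_n, y_n); k2 = f(x_n + h/2, y_n + (h/2)·k1); y_{n+1} = y_n + h·k2.
x=1.300000, y=0.000000:
  k1 = f(1.300000, 0.000000) = 0.963558
  k2 = f(1.410000, 0.105991) = 0.943644
  y ← 0.000000 + 0.22·0.943644 = 0.207602
x=1.520000, y=0.207602:
  k1 = f(1.520000, 0.207602) = 0.913593
  k2 = f(1.630000, 0.308097) = 0.871928
  y ← 0.207602 + 0.22·0.871928 = 0.399426
y(1.74) ≈ 0.3994

0.3994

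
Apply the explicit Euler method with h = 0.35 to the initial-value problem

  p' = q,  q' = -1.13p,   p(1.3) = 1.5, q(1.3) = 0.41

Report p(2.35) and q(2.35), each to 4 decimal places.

Euler on (p,q): p_{n+1} = p_n + h·p', q_{n+1} = q_n + h·q'.
1.300000: (1.500000, 0.410000); f=(0.410000, -1.695000) → (1.643500, -0.183250)
1.650000: (1.643500, -0.183250); f=(-0.183250, -1.857155) → (1.579363, -0.833254)
2.000000: (1.579363, -0.833254); f=(-0.833254, -1.784680) → (1.287724, -1.457892)
(p(2.35), q(2.35)) ≈ (1.2877, -1.4579)

1.2877, -1.4579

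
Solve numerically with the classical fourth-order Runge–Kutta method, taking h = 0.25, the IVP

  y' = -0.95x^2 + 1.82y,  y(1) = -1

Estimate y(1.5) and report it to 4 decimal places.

-3.6379

RK4: k1 = f(x_n, y_n); k2 = f(x_n + h/2, y_n + (h/2)·k1); k3 = f(x_n + h/2, y_n + (h/2)·k2); k4 = f(x_n + h, y_n + h·k3); y_{n+1} = y_n + (h/6)·(k1 + 2k2 + 2k3 + k4).
x=1.000000, y=-1.000000:
  k1 = f(1.000000, -1.000000) = -2.770000
  k2 = f(1.125000, -1.346250) = -3.652519
  k3 = f(1.125000, -1.456565) = -3.853292
  k4 = f(1.250000, -1.963323) = -5.057623
  y ← -1.000000 + (0.25/6)·(k1 + 2k2 + 2k3 + k4) = -1.951635
x=1.250000, y=-1.951635:
  k1 = f(1.250000, -1.951635) = -5.036351
  k2 = f(1.375000, -2.581179) = -6.493840
  k3 = f(1.375000, -2.763365) = -6.825418
  k4 = f(1.500000, -3.657990) = -8.795041
  y ← -1.951635 + (0.25/6)·(k1 + 2k2 + 2k3 + k4) = -3.637881
y(1.5) ≈ -3.6379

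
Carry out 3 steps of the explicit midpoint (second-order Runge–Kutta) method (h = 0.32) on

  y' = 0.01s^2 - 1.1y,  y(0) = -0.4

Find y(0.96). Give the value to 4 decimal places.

Midpoint: k1 = f(s_n, y_n); k2 = f(s_n + h/2, y_n + (h/2)·k1); y_{n+1} = y_n + h·k2.
s=0.000000, y=-0.400000:
  k1 = f(0.000000, -0.400000) = 0.440000
  k2 = f(0.160000, -0.329600) = 0.362816
  y ← -0.400000 + 0.32·0.362816 = -0.283899
s=0.320000, y=-0.283899:
  k1 = f(0.320000, -0.283899) = 0.313313
  k2 = f(0.480000, -0.233769) = 0.259450
  y ← -0.283899 + 0.32·0.259450 = -0.200875
s=0.640000, y=-0.200875:
  k1 = f(0.640000, -0.200875) = 0.225058
  k2 = f(0.800000, -0.164866) = 0.187752
  y ← -0.200875 + 0.32·0.187752 = -0.140794
y(0.96) ≈ -0.1408

-0.1408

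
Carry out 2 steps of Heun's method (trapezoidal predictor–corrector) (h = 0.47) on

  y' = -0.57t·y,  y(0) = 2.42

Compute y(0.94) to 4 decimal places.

1.8753

Heun: k1 = f(t_n, y_n); k2 = f(t_n + h, y_n + h·k1); y_{n+1} = y_n + (h/2)·(k1 + k2).
t=0.000000, y=2.420000:
  k1 = f(0.000000, 2.420000) = 0.000000
  k2 = f(0.470000, 2.420000) = -0.648318
  y ← 2.420000 + (0.47/2)·(0.000000 + (-0.648318)) = 2.267645
t=0.470000, y=2.267645:
  k1 = f(0.470000, 2.267645) = -0.607502
  k2 = f(0.940000, 1.982119) = -1.062019
  y ← 2.267645 + (0.47/2)·(-0.607502 + (-1.062019)) = 1.875308
y(0.94) ≈ 1.8753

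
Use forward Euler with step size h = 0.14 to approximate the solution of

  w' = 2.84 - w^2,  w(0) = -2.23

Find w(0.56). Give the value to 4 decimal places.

-5.6540

Euler: w_{n+1} = w_n + h·f(x_n, w_n).
x=0.000000, w=-2.230000: f=-2.132900 → w ← -2.230000 + 0.14·(-2.132900) = -2.528606
x=0.140000, w=-2.528606: f=-3.553848 → w ← -2.528606 + 0.14·(-3.553848) = -3.026145
x=0.280000, w=-3.026145: f=-6.317552 → w ← -3.026145 + 0.14·(-6.317552) = -3.910602
x=0.420000, w=-3.910602: f=-12.452808 → w ← -3.910602 + 0.14·(-12.452808) = -5.653995
w(0.56) ≈ -5.6540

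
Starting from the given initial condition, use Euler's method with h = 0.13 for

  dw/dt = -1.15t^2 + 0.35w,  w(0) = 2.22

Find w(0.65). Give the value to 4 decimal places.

Euler: w_{n+1} = w_n + h·f(t_n, w_n).
t=0.000000, w=2.220000: f=0.777000 → w ← 2.220000 + 0.13·0.777000 = 2.321010
t=0.130000, w=2.321010: f=0.792919 → w ← 2.321010 + 0.13·0.792919 = 2.424089
t=0.260000, w=2.424089: f=0.770691 → w ← 2.424089 + 0.13·0.770691 = 2.524279
t=0.390000, w=2.524279: f=0.708583 → w ← 2.524279 + 0.13·0.708583 = 2.616395
t=0.520000, w=2.616395: f=0.604778 → w ← 2.616395 + 0.13·0.604778 = 2.695016
w(0.65) ≈ 2.6950

2.6950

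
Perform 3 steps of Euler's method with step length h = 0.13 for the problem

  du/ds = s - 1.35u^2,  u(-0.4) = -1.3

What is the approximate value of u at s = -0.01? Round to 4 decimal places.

-2.9982

Euler: u_{n+1} = u_n + h·f(s_n, u_n).
s=-0.400000, u=-1.300000: f=-2.681500 → u ← -1.300000 + 0.13·(-2.681500) = -1.648595
s=-0.270000, u=-1.648595: f=-3.939118 → u ← -1.648595 + 0.13·(-3.939118) = -2.160680
s=-0.140000, u=-2.160680: f=-6.442529 → u ← -2.160680 + 0.13·(-6.442529) = -2.998209
u(-0.01) ≈ -2.9982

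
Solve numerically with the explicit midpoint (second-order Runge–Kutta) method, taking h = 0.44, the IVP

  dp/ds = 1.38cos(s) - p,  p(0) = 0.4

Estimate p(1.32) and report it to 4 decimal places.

Midpoint: k1 = f(s_n, p_n); k2 = f(s_n + h/2, p_n + (h/2)·k1); p_{n+1} = p_n + h·k2.
s=0.000000, p=0.400000:
  k1 = f(0.000000, 0.400000) = 0.980000
  k2 = f(0.220000, 0.615600) = 0.731138
  p ← 0.400000 + 0.44·0.731138 = 0.721701
s=0.440000, p=0.721701:
  k1 = f(0.440000, 0.721701) = 0.526856
  k2 = f(0.660000, 0.837609) = 0.252580
  p ← 0.721701 + 0.44·0.252580 = 0.832836
s=0.880000, p=0.832836:
  k1 = f(0.880000, 0.832836) = 0.046432
  k2 = f(1.100000, 0.843051) = -0.217089
  p ← 0.832836 + 0.44·(-0.217089) = 0.737317
p(1.32) ≈ 0.7373

0.7373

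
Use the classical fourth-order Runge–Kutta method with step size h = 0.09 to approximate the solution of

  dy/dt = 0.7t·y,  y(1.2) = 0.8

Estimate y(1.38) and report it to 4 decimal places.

RK4: k1 = f(t_n, y_n); k2 = f(t_n + h/2, y_n + (h/2)·k1); k3 = f(t_n + h/2, y_n + (h/2)·k2); k4 = f(t_n + h, y_n + h·k3); y_{n+1} = y_n + (h/6)·(k1 + 2k2 + 2k3 + k4).
t=1.200000, y=0.800000:
  k1 = f(1.200000, 0.800000) = 0.672000
  k2 = f(1.245000, 0.830240) = 0.723554
  k3 = f(1.245000, 0.832560) = 0.725576
  k4 = f(1.290000, 0.865302) = 0.781368
  y ← 0.800000 + (0.09/6)·(k1 + 2k2 + 2k3 + k4) = 0.865274
t=1.290000, y=0.865274:
  k1 = f(1.290000, 0.865274) = 0.781343
  k2 = f(1.335000, 0.900435) = 0.841456
  k3 = f(1.335000, 0.903140) = 0.843984
  k4 = f(1.380000, 0.941233) = 0.909231
  y ← 0.865274 + (0.09/6)·(k1 + 2k2 + 2k3 + k4) = 0.941196
y(1.38) ≈ 0.9412

0.9412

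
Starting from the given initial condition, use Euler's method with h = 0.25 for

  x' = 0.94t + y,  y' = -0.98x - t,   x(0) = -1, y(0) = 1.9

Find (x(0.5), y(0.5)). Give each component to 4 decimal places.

0.0700, 2.2111

Euler on (x,y): x_{n+1} = x_n + h·x', y_{n+1} = y_n + h·y'.
0.000000: (-1.000000, 1.900000); f=(1.900000, 0.980000) → (-0.525000, 2.145000)
0.250000: (-0.525000, 2.145000); f=(2.380000, 0.264500) → (0.070000, 2.211125)
(x(0.5), y(0.5)) ≈ (0.0700, 2.2111)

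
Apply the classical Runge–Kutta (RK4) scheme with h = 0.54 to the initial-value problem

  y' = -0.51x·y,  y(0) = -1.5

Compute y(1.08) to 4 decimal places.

-1.1141

RK4: k1 = f(x_n, y_n); k2 = f(x_n + h/2, y_n + (h/2)·k1); k3 = f(x_n + h/2, y_n + (h/2)·k2); k4 = f(x_n + h, y_n + h·k3); y_{n+1} = y_n + (h/6)·(k1 + 2k2 + 2k3 + k4).
x=0.000000, y=-1.500000:
  k1 = f(0.000000, -1.500000) = 0.000000
  k2 = f(0.270000, -1.500000) = 0.206550
  k3 = f(0.270000, -1.444231) = 0.198871
  k4 = f(0.540000, -1.392610) = 0.383525
  y ← -1.500000 + (0.54/6)·(k1 + 2k2 + 2k3 + k4) = -1.392507
x=0.540000, y=-1.392507:
  k1 = f(0.540000, -1.392507) = 0.383496
  k2 = f(0.810000, -1.288963) = 0.532471
  k3 = f(0.810000, -1.248740) = 0.515854
  k4 = f(1.080000, -1.113946) = 0.613561
  y ← -1.392507 + (0.54/6)·(k1 + 2k2 + 2k3 + k4) = -1.114073
y(1.08) ≈ -1.1141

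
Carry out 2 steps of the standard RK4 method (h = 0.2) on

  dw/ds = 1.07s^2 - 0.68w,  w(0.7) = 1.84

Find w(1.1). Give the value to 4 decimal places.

1.7165

RK4: k1 = f(s_n, w_n); k2 = f(s_n + h/2, w_n + (h/2)·k1); k3 = f(s_n + h/2, w_n + (h/2)·k2); k4 = f(s_n + h, w_n + h·k3); w_{n+1} = w_n + (h/6)·(k1 + 2k2 + 2k3 + k4).
s=0.700000, w=1.840000:
  k1 = f(0.700000, 1.840000) = -0.726900
  k2 = f(0.800000, 1.767310) = -0.516971
  k3 = f(0.800000, 1.788303) = -0.531246
  k4 = f(0.900000, 1.733751) = -0.312251
  w ← 1.840000 + (0.2/6)·(k1 + 2k2 + 2k3 + k4) = 1.735481
s=0.900000, w=1.735481:
  k1 = f(0.900000, 1.735481) = -0.313427
  k2 = f(1.000000, 1.704138) = -0.088814
  k3 = f(1.000000, 1.726599) = -0.104087
  k4 = f(1.100000, 1.714663) = 0.128729
  w ← 1.735481 + (0.2/6)·(k1 + 2k2 + 2k3 + k4) = 1.716464
w(1.1) ≈ 1.7165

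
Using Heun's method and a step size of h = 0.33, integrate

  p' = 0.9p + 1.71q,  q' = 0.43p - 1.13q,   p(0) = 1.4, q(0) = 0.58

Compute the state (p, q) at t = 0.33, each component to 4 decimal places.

Heun on (p,q): k1 = f(t_n, state_n); k2 = f(t_n + h, state_n + h·k1); state_{n+1} = state_n + (h/2)·(k1 + k2).
0.000000: (1.400000, 0.580000)
  k1 = (2.251800, -0.053400)
  predictor → (2.143094, 0.562378)
  k2 = (2.890451, 0.286043)
  → (2.248471, 0.618386)
(p(0.33), q(0.33)) ≈ (2.2485, 0.6184)

2.2485, 0.6184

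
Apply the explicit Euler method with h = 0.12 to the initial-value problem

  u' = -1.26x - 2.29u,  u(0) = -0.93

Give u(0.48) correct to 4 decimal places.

-0.3475

Euler: u_{n+1} = u_n + h·f(x_n, u_n).
x=0.000000, u=-0.930000: f=2.129700 → u ← -0.930000 + 0.12·2.129700 = -0.674436
x=0.120000, u=-0.674436: f=1.393258 → u ← -0.674436 + 0.12·1.393258 = -0.507245
x=0.240000, u=-0.507245: f=0.859191 → u ← -0.507245 + 0.12·0.859191 = -0.404142
x=0.360000, u=-0.404142: f=0.471885 → u ← -0.404142 + 0.12·0.471885 = -0.347516
u(0.48) ≈ -0.3475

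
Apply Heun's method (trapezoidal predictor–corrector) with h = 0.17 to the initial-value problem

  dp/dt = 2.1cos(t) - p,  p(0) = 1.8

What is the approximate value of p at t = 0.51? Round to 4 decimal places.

1.8759

Heun: k1 = f(t_n, p_n); k2 = f(t_n + h, p_n + h·k1); p_{n+1} = p_n + (h/2)·(k1 + k2).
t=0.000000, p=1.800000:
  k1 = f(0.000000, 1.800000) = 0.300000
  k2 = f(0.170000, 1.851000) = 0.218728
  p ← 1.800000 + (0.17/2)·(0.300000 + 0.218728) = 1.844092
t=0.170000, p=1.844092:
  k1 = f(0.170000, 1.844092) = 0.225636
  k2 = f(0.340000, 1.882450) = 0.097335
  p ← 1.844092 + (0.17/2)·(0.225636 + 0.097335) = 1.871544
t=0.340000, p=1.871544:
  k1 = f(0.340000, 1.871544) = 0.108240
  k2 = f(0.510000, 1.889945) = -0.057182
  p ← 1.871544 + (0.17/2)·(0.108240 + (-0.057182)) = 1.875884
p(0.51) ≈ 1.8759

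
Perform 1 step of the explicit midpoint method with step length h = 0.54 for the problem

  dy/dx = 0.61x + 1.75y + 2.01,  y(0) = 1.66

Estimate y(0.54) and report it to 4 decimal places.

Midpoint: k1 = f(x_n, y_n); k2 = f(x_n + h/2, y_n + (h/2)·k1); y_{n+1} = y_n + h·k2.
x=0.000000, y=1.660000:
  k1 = f(0.000000, 1.660000) = 4.915000
  k2 = f(0.270000, 2.987050) = 7.402037
  y ← 1.660000 + 0.54·7.402037 = 5.657100
y(0.54) ≈ 5.6571

5.6571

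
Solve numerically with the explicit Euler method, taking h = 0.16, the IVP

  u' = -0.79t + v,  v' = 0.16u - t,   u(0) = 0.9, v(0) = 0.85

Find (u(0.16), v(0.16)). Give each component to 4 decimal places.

1.0360, 0.8730

Euler on (u,v): u_{n+1} = u_n + h·u', v_{n+1} = v_n + h·v'.
0.000000: (0.900000, 0.850000); f=(0.850000, 0.144000) → (1.036000, 0.873040)
(u(0.16), v(0.16)) ≈ (1.0360, 0.8730)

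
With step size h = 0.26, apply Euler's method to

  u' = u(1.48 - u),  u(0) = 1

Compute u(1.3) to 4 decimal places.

1.4073

Euler: u_{n+1} = u_n + h·f(t_n, u_n).
t=0.000000, u=1.000000: f=0.480000 → u ← 1.000000 + 0.26·0.480000 = 1.124800
t=0.260000, u=1.124800: f=0.399529 → u ← 1.124800 + 0.26·0.399529 = 1.228678
t=0.520000, u=1.228678: f=0.308794 → u ← 1.228678 + 0.26·0.308794 = 1.308964
t=0.780000, u=1.308964: f=0.223880 → u ← 1.308964 + 0.26·0.223880 = 1.367173
t=1.040000, u=1.367173: f=0.154254 → u ← 1.367173 + 0.26·0.154254 = 1.407279
u(1.3) ≈ 1.4073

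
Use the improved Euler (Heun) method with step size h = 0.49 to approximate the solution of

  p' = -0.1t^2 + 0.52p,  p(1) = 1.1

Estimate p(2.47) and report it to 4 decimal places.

1.7238

Heun: k1 = f(t_n, p_n); k2 = f(t_n + h, p_n + h·k1); p_{n+1} = p_n + (h/2)·(k1 + k2).
t=1.000000, p=1.100000:
  k1 = f(1.000000, 1.100000) = 0.472000
  k2 = f(1.490000, 1.331280) = 0.470256
  p ← 1.100000 + (0.49/2)·(0.472000 + 0.470256) = 1.330853
t=1.490000, p=1.330853:
  k1 = f(1.490000, 1.330853) = 0.470033
  k2 = f(1.980000, 1.561169) = 0.419768
  p ← 1.330853 + (0.49/2)·(0.470033 + 0.419768) = 1.548854
t=1.980000, p=1.548854:
  k1 = f(1.980000, 1.548854) = 0.413364
  k2 = f(2.470000, 1.751402) = 0.300639
  p ← 1.548854 + (0.49/2)·(0.413364 + 0.300639) = 1.723785
p(2.47) ≈ 1.7238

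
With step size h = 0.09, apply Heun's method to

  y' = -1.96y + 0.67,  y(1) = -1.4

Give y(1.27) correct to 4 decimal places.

-0.6875

Heun: k1 = f(t_n, y_n); k2 = f(t_n + h, y_n + h·k1); y_{n+1} = y_n + (h/2)·(k1 + k2).
t=1.000000, y=-1.400000:
  k1 = f(1.000000, -1.400000) = 3.414000
  k2 = f(1.090000, -1.092740) = 2.811770
  y ← -1.400000 + (0.09/2)·(3.414000 + 2.811770) = -1.119840
t=1.090000, y=-1.119840:
  k1 = f(1.090000, -1.119840) = 2.864887
  k2 = f(1.180000, -0.862000) = 2.359521
  y ← -1.119840 + (0.09/2)·(2.864887 + 2.359521) = -0.884742
t=1.180000, y=-0.884742:
  k1 = f(1.180000, -0.884742) = 2.404094
  k2 = f(1.270000, -0.668373) = 1.980012
  y ← -0.884742 + (0.09/2)·(2.404094 + 1.980012) = -0.687457
y(1.27) ≈ -0.6875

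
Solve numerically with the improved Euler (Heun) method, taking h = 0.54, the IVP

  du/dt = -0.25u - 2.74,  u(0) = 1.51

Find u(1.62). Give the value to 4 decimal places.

Heun: k1 = f(t_n, u_n); k2 = f(t_n + h, u_n + h·k1); u_{n+1} = u_n + (h/2)·(k1 + k2).
t=0.000000, u=1.510000:
  k1 = f(0.000000, 1.510000) = -3.117500
  k2 = f(0.540000, -0.173450) = -2.696638
  u ← 1.510000 + (0.54/2)·(-3.117500 + (-2.696638)) = -0.059817
t=0.540000, u=-0.059817:
  k1 = f(0.540000, -0.059817) = -2.725046
  k2 = f(1.080000, -1.531342) = -2.357165
  u ← -0.059817 + (0.54/2)·(-2.725046 + (-2.357165)) = -1.432014
t=1.080000, u=-1.432014:
  k1 = f(1.080000, -1.432014) = -2.381997
  k2 = f(1.620000, -2.718292) = -2.060427
  u ← -1.432014 + (0.54/2)·(-2.381997 + (-2.060427)) = -2.631468
u(1.62) ≈ -2.6315

-2.6315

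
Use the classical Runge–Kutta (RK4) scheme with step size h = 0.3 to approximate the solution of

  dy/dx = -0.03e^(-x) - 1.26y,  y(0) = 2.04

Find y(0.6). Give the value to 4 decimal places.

0.9489

RK4: k1 = f(x_n, y_n); k2 = f(x_n + h/2, y_n + (h/2)·k1); k3 = f(x_n + h/2, y_n + (h/2)·k2); k4 = f(x_n + h, y_n + h·k3); y_{n+1} = y_n + (h/6)·(k1 + 2k2 + 2k3 + k4).
x=0.000000, y=2.040000:
  k1 = f(0.000000, 2.040000) = -2.600400
  k2 = f(0.150000, 1.649940) = -2.104746
  k3 = f(0.150000, 1.724288) = -2.198424
  k4 = f(0.300000, 1.380473) = -1.761620
  y ← 2.040000 + (0.3/6)·(k1 + 2k2 + 2k3 + k4) = 1.391582
x=0.300000, y=1.391582:
  k1 = f(0.300000, 1.391582) = -1.775618
  k2 = f(0.450000, 1.125239) = -1.436930
  k3 = f(0.450000, 1.176042) = -1.500942
  k4 = f(0.600000, 0.941299) = -1.202501
  y ← 1.391582 + (0.3/6)·(k1 + 2k2 + 2k3 + k4) = 0.948889
y(0.6) ≈ 0.9489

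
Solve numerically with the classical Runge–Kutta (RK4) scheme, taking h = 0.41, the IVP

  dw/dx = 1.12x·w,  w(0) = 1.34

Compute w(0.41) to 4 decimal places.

RK4: k1 = f(x_n, w_n); k2 = f(x_n + h/2, w_n + (h/2)·k1); k3 = f(x_n + h/2, w_n + (h/2)·k2); k4 = f(x_n + h, w_n + h·k3); w_{n+1} = w_n + (h/6)·(k1 + 2k2 + 2k3 + k4).
x=0.000000, w=1.340000:
  k1 = f(0.000000, 1.340000) = 0.000000
  k2 = f(0.205000, 1.340000) = 0.307664
  k3 = f(0.205000, 1.403071) = 0.322145
  k4 = f(0.410000, 1.472080) = 0.675979
  w ← 1.340000 + (0.41/6)·(k1 + 2k2 + 2k3 + k4) = 1.472266
w(0.41) ≈ 1.4723

1.4723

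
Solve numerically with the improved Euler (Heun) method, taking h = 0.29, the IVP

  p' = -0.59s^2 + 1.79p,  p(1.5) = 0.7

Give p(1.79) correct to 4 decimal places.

0.5912

Heun: k1 = f(s_n, p_n); k2 = f(s_n + h, p_n + h·k1); p_{n+1} = p_n + (h/2)·(k1 + k2).
s=1.500000, p=0.700000:
  k1 = f(1.500000, 0.700000) = -0.074500
  k2 = f(1.790000, 0.678395) = -0.676092
  p ← 0.700000 + (0.29/2)·(-0.074500 + (-0.676092)) = 0.591164
p(1.79) ≈ 0.5912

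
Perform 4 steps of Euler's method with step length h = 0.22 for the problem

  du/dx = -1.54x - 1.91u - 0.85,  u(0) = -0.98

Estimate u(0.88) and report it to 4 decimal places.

-0.8406

Euler: u_{n+1} = u_n + h·f(x_n, u_n).
x=0.000000, u=-0.980000: f=1.021800 → u ← -0.980000 + 0.22·1.021800 = -0.755204
x=0.220000, u=-0.755204: f=0.253640 → u ← -0.755204 + 0.22·0.253640 = -0.699403
x=0.440000, u=-0.699403: f=-0.191740 → u ← -0.699403 + 0.22·(-0.191740) = -0.741586
x=0.660000, u=-0.741586: f=-0.449971 → u ← -0.741586 + 0.22·(-0.449971) = -0.840580
u(0.88) ≈ -0.8406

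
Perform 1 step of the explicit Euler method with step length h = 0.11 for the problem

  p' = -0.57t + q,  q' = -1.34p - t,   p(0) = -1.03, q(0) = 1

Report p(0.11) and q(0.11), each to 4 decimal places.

-0.9200, 1.1518

Euler on (p,q): p_{n+1} = p_n + h·p', q_{n+1} = q_n + h·q'.
0.000000: (-1.030000, 1.000000); f=(1.000000, 1.380200) → (-0.920000, 1.151822)
(p(0.11), q(0.11)) ≈ (-0.9200, 1.1518)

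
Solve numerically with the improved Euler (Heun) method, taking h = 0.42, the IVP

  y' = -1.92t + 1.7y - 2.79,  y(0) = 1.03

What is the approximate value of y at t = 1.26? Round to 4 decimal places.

-6.0070

Heun: k1 = f(t_n, y_n); k2 = f(t_n + h, y_n + h·k1); y_{n+1} = y_n + (h/2)·(k1 + k2).
t=0.000000, y=1.030000:
  k1 = f(0.000000, 1.030000) = -1.039000
  k2 = f(0.420000, 0.593620) = -2.587246
  y ← 1.030000 + (0.42/2)·(-1.039000 + (-2.587246)) = 0.268488
t=0.420000, y=0.268488:
  k1 = f(0.420000, 0.268488) = -3.139970
  k2 = f(0.840000, -1.050299) = -6.188308
  y ← 0.268488 + (0.42/2)·(-3.139970 + (-6.188308)) = -1.690450
t=0.840000, y=-1.690450:
  k1 = f(0.840000, -1.690450) = -7.276565
  k2 = f(1.260000, -4.746607) = -13.278433
  y ← -1.690450 + (0.42/2)·(-7.276565 + (-13.278433)) = -6.007000
y(1.26) ≈ -6.0070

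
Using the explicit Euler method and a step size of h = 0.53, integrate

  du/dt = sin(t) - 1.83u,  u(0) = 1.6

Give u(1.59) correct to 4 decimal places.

0.4705

Euler: u_{n+1} = u_n + h·f(t_n, u_n).
t=0.000000, u=1.600000: f=-2.928000 → u ← 1.600000 + 0.53·(-2.928000) = 0.048160
t=0.530000, u=0.048160: f=0.417401 → u ← 0.048160 + 0.53·0.417401 = 0.269382
t=1.060000, u=0.269382: f=0.379386 → u ← 0.269382 + 0.53·0.379386 = 0.470457
u(1.59) ≈ 0.4705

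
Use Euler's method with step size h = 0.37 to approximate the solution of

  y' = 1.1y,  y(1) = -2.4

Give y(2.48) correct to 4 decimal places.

Euler: y_{n+1} = y_n + h·f(t_n, y_n).
t=1.000000, y=-2.400000: f=-2.640000 → y ← -2.400000 + 0.37·(-2.640000) = -3.376800
t=1.370000, y=-3.376800: f=-3.714480 → y ← -3.376800 + 0.37·(-3.714480) = -4.751158
t=1.740000, y=-4.751158: f=-5.226273 → y ← -4.751158 + 0.37·(-5.226273) = -6.684879
t=2.110000, y=-6.684879: f=-7.353367 → y ← -6.684879 + 0.37·(-7.353367) = -9.405624
y(2.48) ≈ -9.4056

-9.4056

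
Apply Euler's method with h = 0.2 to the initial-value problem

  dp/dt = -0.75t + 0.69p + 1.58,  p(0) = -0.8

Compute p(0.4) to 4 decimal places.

-0.3904

Euler: p_{n+1} = p_n + h·f(t_n, p_n).
t=0.000000, p=-0.800000: f=1.028000 → p ← -0.800000 + 0.2·1.028000 = -0.594400
t=0.200000, p=-0.594400: f=1.019864 → p ← -0.594400 + 0.2·1.019864 = -0.390427
p(0.4) ≈ -0.3904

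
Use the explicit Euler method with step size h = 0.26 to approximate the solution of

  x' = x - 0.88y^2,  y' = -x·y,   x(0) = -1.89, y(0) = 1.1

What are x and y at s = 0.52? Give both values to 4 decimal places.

-3.9652, 2.7744

Euler on (x,y): x_{n+1} = x_n + h·x', y_{n+1} = y_n + h·y'.
0.000000: (-1.890000, 1.100000); f=(-2.954800, 2.079000) → (-2.658248, 1.640540)
0.260000: (-2.658248, 1.640540); f=(-5.026655, 4.360962) → (-3.965178, 2.774390)
(x(0.52), y(0.52)) ≈ (-3.9652, 2.7744)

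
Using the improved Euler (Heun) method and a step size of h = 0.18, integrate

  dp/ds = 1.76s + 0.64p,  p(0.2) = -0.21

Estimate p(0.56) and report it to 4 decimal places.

Heun: k1 = f(s_n, p_n); k2 = f(s_n + h, p_n + h·k1); p_{n+1} = p_n + (h/2)·(k1 + k2).
s=0.200000, p=-0.210000:
  k1 = f(0.200000, -0.210000) = 0.217600
  k2 = f(0.380000, -0.170832) = 0.559468
  p ← -0.210000 + (0.18/2)·(0.217600 + 0.559468) = -0.140064
s=0.380000, p=-0.140064:
  k1 = f(0.380000, -0.140064) = 0.579159
  k2 = f(0.560000, -0.035815) = 0.962678
  p ← -0.140064 + (0.18/2)·(0.579159 + 0.962678) = -0.001299
p(0.56) ≈ -0.0013

-0.0013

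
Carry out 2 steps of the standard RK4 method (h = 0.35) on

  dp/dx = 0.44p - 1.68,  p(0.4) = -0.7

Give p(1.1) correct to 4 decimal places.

RK4: k1 = f(x_n, p_n); k2 = f(x_n + h/2, p_n + (h/2)·k1); k3 = f(x_n + h/2, p_n + (h/2)·k2); k4 = f(x_n + h, p_n + h·k3); p_{n+1} = p_n + (h/6)·(k1 + 2k2 + 2k3 + k4).
x=0.400000, p=-0.700000:
  k1 = f(0.400000, -0.700000) = -1.988000
  k2 = f(0.575000, -1.047900) = -2.141076
  k3 = f(0.575000, -1.074688) = -2.152863
  k4 = f(0.750000, -1.453502) = -2.319541
  p ← -0.700000 + (0.35/6)·(k1 + 2k2 + 2k3 + k4) = -1.452233
x=0.750000, p=-1.452233:
  k1 = f(0.750000, -1.452233) = -2.318982
  k2 = f(0.925000, -1.858055) = -2.497544
  k3 = f(0.925000, -1.889303) = -2.511293
  k4 = f(1.100000, -2.331185) = -2.705722
  p ← -1.452233 + (0.35/6)·(k1 + 2k2 + 2k3 + k4) = -2.329705
p(1.1) ≈ -2.3297

-2.3297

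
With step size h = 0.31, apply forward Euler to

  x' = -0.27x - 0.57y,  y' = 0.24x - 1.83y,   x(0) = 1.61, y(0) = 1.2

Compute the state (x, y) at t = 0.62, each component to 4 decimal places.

1.0446, 0.3705

Euler on (x,y): x_{n+1} = x_n + h·x', y_{n+1} = y_n + h·y'.
0.000000: (1.610000, 1.200000); f=(-1.118700, -1.809600) → (1.263203, 0.639024)
0.310000: (1.263203, 0.639024); f=(-0.705308, -0.866245) → (1.044557, 0.370488)
(x(0.62), y(0.62)) ≈ (1.0446, 0.3705)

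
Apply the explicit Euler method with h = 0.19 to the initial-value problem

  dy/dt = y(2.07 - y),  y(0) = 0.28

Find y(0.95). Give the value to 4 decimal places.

Euler: y_{n+1} = y_n + h·f(t_n, y_n).
t=0.000000, y=0.280000: f=0.501200 → y ← 0.280000 + 0.19·0.501200 = 0.375228
t=0.190000, y=0.375228: f=0.635926 → y ← 0.375228 + 0.19·0.635926 = 0.496054
t=0.380000, y=0.496054: f=0.780762 → y ← 0.496054 + 0.19·0.780762 = 0.644399
t=0.570000, y=0.644399: f=0.918656 → y ← 0.644399 + 0.19·0.918656 = 0.818943
t=0.760000, y=0.818943: f=1.024545 → y ← 0.818943 + 0.19·1.024545 = 1.013607
y(0.95) ≈ 1.0136

1.0136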